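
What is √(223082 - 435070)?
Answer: 2*I*√52997 ≈ 460.42*I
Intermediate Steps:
√(223082 - 435070) = √(-211988) = 2*I*√52997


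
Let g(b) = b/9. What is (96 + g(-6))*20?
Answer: 5720/3 ≈ 1906.7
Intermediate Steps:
g(b) = b/9 (g(b) = b*(⅑) = b/9)
(96 + g(-6))*20 = (96 + (⅑)*(-6))*20 = (96 - ⅔)*20 = (286/3)*20 = 5720/3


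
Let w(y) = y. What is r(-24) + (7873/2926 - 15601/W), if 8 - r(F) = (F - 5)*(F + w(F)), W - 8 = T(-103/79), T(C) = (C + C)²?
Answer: -329100522785/135128532 ≈ -2435.5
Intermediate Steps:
T(C) = 4*C² (T(C) = (2*C)² = 4*C²)
W = 92364/6241 (W = 8 + 4*(-103/79)² = 8 + 4*(10609/6241) = 8 + 42436/6241 = 92364/6241 ≈ 14.800)
r(F) = 8 - 2*F*(-5 + F) (r(F) = 8 - (F - 5)*(F + F) = 8 - (-5 + F)*2*F = 8 - 2*F*(-5 + F))
r(-24) + (7873/2926 - 15601/W) = (8 - 2*(-24)² + 10*(-24)) + (7873/2926 - 15601/92364/6241) = (8 - 2*576 - 240) + (7873*(1/2926) - 15601*6241/92364) = (8 - 1152 - 240) + (7873/2926 - 97365841/92364) = -1384 - 142082634497/135128532 = -329100522785/135128532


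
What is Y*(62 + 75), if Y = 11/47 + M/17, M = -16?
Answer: -77405/799 ≈ -96.877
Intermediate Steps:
Y = -565/799 (Y = 11/47 - 16/17 = -565/799 ≈ -0.70713)
Y*(62 + 75) = -565*(62 + 75)/799 = -565/799*137 = -77405/799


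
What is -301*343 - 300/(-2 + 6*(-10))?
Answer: -3200383/31 ≈ -1.0324e+5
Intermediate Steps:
-301*343 - 300/(-2 + 6*(-10)) = -103243 - 300/(-2 - 60) = -103243 - 300/(-62) = -103243 - 300*(-1/62) = -103243 + 150/31 = -3200383/31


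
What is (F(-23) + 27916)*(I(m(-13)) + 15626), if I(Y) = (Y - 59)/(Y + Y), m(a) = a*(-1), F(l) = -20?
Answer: 5666096040/13 ≈ 4.3585e+8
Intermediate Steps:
m(a) = -a
I(Y) = (-59 + Y)/(2*Y) (I(Y) = (-59 + Y)/((2*Y)) = (-59 + Y)*(1/(2*Y)) = (-59 + Y)/(2*Y))
(F(-23) + 27916)*(I(m(-13)) + 15626) = (-20 + 27916)*((-59 - 1*(-13))/(2*((-1*(-13)))) + 15626) = 27896*((½)*(-59 + 13)/13 + 15626) = 27896*((½)*(1/13)*(-46) + 15626) = 27896*(-23/13 + 15626) = 27896*(203115/13) = 5666096040/13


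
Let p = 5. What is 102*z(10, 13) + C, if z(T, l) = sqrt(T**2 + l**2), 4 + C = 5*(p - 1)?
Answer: 16 + 102*sqrt(269) ≈ 1688.9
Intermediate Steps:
C = 16 (C = -4 + 5*(5 - 1) = -4 + 5*4 = -4 + 20 = 16)
102*z(10, 13) + C = 102*sqrt(10**2 + 13**2) + 16 = 102*sqrt(100 + 169) + 16 = 102*sqrt(269) + 16 = 16 + 102*sqrt(269)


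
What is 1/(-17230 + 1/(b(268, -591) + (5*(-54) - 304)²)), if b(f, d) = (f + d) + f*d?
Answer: -170765/2942280949 ≈ -5.8038e-5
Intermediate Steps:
b(f, d) = d + f + d*f (b(f, d) = (d + f) + d*f = d + f + d*f)
1/(-17230 + 1/(b(268, -591) + (5*(-54) - 304)²)) = 1/(-17230 + 1/((-591 + 268 - 591*268) + (5*(-54) - 304)²)) = 1/(-17230 + 1/((-591 + 268 - 158388) + (-270 - 304)²)) = 1/(-17230 + 1/(-158711 + (-574)²)) = 1/(-17230 + 1/(-158711 + 329476)) = 1/(-17230 + 1/170765) = 1/(-2942280949/170765) = -170765/2942280949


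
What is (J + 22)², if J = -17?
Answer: 25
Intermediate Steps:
(J + 22)² = (-17 + 22)² = 5² = 25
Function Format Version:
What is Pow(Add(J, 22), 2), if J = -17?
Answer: 25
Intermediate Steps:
Pow(Add(J, 22), 2) = Pow(Add(-17, 22), 2) = Pow(5, 2) = 25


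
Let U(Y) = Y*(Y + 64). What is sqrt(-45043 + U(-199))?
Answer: I*sqrt(18178) ≈ 134.83*I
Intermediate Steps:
U(Y) = Y*(64 + Y)
sqrt(-45043 + U(-199)) = sqrt(-45043 - 199*(64 - 199)) = sqrt(-45043 - 199*(-135)) = sqrt(-45043 + 26865) = sqrt(-18178) = I*sqrt(18178)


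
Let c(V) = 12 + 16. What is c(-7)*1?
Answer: 28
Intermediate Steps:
c(V) = 28
c(-7)*1 = 28*1 = 28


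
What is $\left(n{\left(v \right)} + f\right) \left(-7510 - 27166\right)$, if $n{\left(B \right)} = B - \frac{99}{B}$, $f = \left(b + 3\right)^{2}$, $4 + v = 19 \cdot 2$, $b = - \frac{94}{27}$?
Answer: $- \frac{13459472062}{12393} \approx -1.0861 \cdot 10^{6}$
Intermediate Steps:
$b = - \frac{94}{27}$ ($b = \left(-94\right) \frac{1}{27} = - \frac{94}{27} \approx -3.4815$)
$v = 34$ ($v = -4 + 19 \cdot 2 = -4 + 38 = 34$)
$f = \frac{169}{729}$ ($f = \left(- \frac{94}{27} + 3\right)^{2} = \left(- \frac{13}{27}\right)^{2} = \frac{169}{729} \approx 0.23182$)
$n{\left(B \right)} = B - \frac{99}{B}$
$\left(n{\left(v \right)} + f\right) \left(-7510 - 27166\right) = \left(\left(34 - \frac{99}{34}\right) + \frac{169}{729}\right) \left(-7510 - 27166\right) = \left(\left(34 - \frac{99}{34}\right) + \frac{169}{729}\right) \left(-34676\right) = \left(\frac{1057}{34} + \frac{169}{729}\right) \left(-34676\right) = \frac{776299}{24786} \left(-34676\right) = - \frac{13459472062}{12393}$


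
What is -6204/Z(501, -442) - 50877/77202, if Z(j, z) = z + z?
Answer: 12055165/1895738 ≈ 6.3591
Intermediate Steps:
Z(j, z) = 2*z
-6204/Z(501, -442) - 50877/77202 = -6204/(2*(-442)) - 50877/77202 = -6204/(-884) - 50877*1/77202 = -6204*(-1/884) - 5653/8578 = 1551/221 - 5653/8578 = 12055165/1895738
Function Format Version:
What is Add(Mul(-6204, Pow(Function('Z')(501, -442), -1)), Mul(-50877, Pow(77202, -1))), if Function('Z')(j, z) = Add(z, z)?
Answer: Rational(12055165, 1895738) ≈ 6.3591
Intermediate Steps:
Function('Z')(j, z) = Mul(2, z)
Add(Mul(-6204, Pow(Function('Z')(501, -442), -1)), Mul(-50877, Pow(77202, -1))) = Add(Mul(-6204, Pow(Mul(2, -442), -1)), Mul(-50877, Pow(77202, -1))) = Add(Mul(-6204, Pow(-884, -1)), Mul(-50877, Rational(1, 77202))) = Add(Mul(-6204, Rational(-1, 884)), Rational(-5653, 8578)) = Add(Rational(1551, 221), Rational(-5653, 8578)) = Rational(12055165, 1895738)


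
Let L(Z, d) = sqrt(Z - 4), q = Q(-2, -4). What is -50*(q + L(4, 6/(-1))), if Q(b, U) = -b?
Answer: -100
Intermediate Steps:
q = 2 (q = -1*(-2) = 2)
L(Z, d) = sqrt(-4 + Z)
-50*(q + L(4, 6/(-1))) = -50*(2 + sqrt(-4 + 4)) = -50*(2 + sqrt(0)) = -50*(2 + 0) = -50*2 = -100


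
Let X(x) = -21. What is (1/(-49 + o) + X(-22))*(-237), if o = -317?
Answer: 607273/122 ≈ 4977.6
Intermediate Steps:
(1/(-49 + o) + X(-22))*(-237) = (1/(-49 - 317) - 21)*(-237) = (1/(-366) - 21)*(-237) = (-1/366 - 21)*(-237) = -7687/366*(-237) = 607273/122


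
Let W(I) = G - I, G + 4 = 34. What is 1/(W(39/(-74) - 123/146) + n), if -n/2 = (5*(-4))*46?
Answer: 2701/5054569 ≈ 0.00053437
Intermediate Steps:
G = 30 (G = -4 + 34 = 30)
W(I) = 30 - I
n = 1840 (n = -2*5*(-4)*46 = -(-40)*46 = -2*(-920) = 1840)
1/(W(39/(-74) - 123/146) + n) = 1/((30 - (39/(-74) - 123/146)) + 1840) = 1/((30 - (39*(-1/74) - 123*1/146)) + 1840) = 1/((30 - (-39/74 - 123/146)) + 1840) = 1/((30 - 1*(-3699/2701)) + 1840) = 1/((30 + 3699/2701) + 1840) = 1/(84729/2701 + 1840) = 1/(5054569/2701) = 2701/5054569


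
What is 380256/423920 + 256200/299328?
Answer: 579243677/330445640 ≈ 1.7529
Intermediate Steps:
380256/423920 + 256200/299328 = 380256*(1/423920) + 256200*(1/299328) = 23766/26495 + 10675/12472 = 579243677/330445640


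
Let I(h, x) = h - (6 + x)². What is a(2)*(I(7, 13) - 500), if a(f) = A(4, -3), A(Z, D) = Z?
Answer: -3416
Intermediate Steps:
a(f) = 4
a(2)*(I(7, 13) - 500) = 4*((7 - (6 + 13)²) - 500) = 4*((7 - 1*19²) - 500) = 4*((7 - 1*361) - 500) = 4*((7 - 361) - 500) = 4*(-354 - 500) = 4*(-854) = -3416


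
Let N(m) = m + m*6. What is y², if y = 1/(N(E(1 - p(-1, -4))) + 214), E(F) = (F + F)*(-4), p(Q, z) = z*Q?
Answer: 1/145924 ≈ 6.8529e-6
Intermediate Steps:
p(Q, z) = Q*z
E(F) = -8*F (E(F) = (2*F)*(-4) = -8*F)
N(m) = 7*m (N(m) = m + 6*m = 7*m)
y = 1/382 (y = 1/(7*(-8*(1 - (-1)*(-4))) + 214) = 1/(7*(-8*(1 - 1*4)) + 214) = 1/(7*(-8*(1 - 4)) + 214) = 1/(7*(-8*(-3)) + 214) = 1/(7*24 + 214) = 1/(168 + 214) = 1/382 ≈ 0.0026178)
y² = (1/382)² = 1/145924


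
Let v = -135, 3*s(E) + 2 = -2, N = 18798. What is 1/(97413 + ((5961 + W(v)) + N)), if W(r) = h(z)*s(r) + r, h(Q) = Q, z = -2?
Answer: 3/366119 ≈ 8.1941e-6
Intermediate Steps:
s(E) = -4/3 (s(E) = -2/3 + (1/3)*(-2) = -2/3 - 2/3 = -4/3)
W(r) = 8/3 + r (W(r) = -2*(-4/3) + r = 8/3 + r)
1/(97413 + ((5961 + W(v)) + N)) = 1/(97413 + ((5961 + (8/3 - 135)) + 18798)) = 1/(97413 + ((5961 - 397/3) + 18798)) = 1/(97413 + (17486/3 + 18798)) = 1/(97413 + 73880/3) = 1/(366119/3) = 3/366119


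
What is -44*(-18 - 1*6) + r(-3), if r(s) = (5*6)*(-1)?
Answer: 1026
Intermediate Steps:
r(s) = -30 (r(s) = 30*(-1) = -30)
-44*(-18 - 1*6) + r(-3) = -44*(-18 - 1*6) - 30 = -44*(-18 - 6) - 30 = -44*(-24) - 30 = 1056 - 30 = 1026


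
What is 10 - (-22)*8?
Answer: 186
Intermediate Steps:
10 - (-22)*8 = 10 - 11*(-16) = 10 + 176 = 186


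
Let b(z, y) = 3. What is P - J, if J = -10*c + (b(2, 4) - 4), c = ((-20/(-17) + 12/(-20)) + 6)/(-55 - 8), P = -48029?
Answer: -51439106/1071 ≈ -48029.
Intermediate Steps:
c = -559/5355 (c = ((-20*(-1/17) + 12*(-1/20)) + 6)/(-63) = ((20/17 - ⅗) + 6)*(-1/63) = (49/85 + 6)*(-1/63) = (559/85)*(-1/63) = -559/5355 ≈ -0.10439)
J = 47/1071 (J = -10*(-559/5355) + (3 - 4) = 1118/1071 - 1 = 47/1071 ≈ 0.043884)
P - J = -48029 - 1*47/1071 = -48029 - 47/1071 = -51439106/1071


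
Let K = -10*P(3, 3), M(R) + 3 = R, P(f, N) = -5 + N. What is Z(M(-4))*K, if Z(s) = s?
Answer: -140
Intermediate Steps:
M(R) = -3 + R
K = 20 (K = -10*(-5 + 3) = -10*(-2) = 20)
Z(M(-4))*K = (-3 - 4)*20 = -7*20 = -140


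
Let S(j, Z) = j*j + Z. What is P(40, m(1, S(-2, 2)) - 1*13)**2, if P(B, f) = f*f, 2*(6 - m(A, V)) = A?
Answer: 50625/16 ≈ 3164.1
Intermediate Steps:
S(j, Z) = Z + j**2 (S(j, Z) = j**2 + Z = Z + j**2)
m(A, V) = 6 - A/2
P(B, f) = f**2
P(40, m(1, S(-2, 2)) - 1*13)**2 = (((6 - 1/2*1) - 1*13)**2)**2 = (((6 - 1/2) - 13)**2)**2 = ((11/2 - 13)**2)**2 = ((-15/2)**2)**2 = (225/4)**2 = 50625/16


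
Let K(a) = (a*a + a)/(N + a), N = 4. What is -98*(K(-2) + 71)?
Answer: -7056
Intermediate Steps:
K(a) = (a + a²)/(4 + a) (K(a) = (a*a + a)/(4 + a) = (a² + a)/(4 + a) = (a + a²)/(4 + a))
-98*(K(-2) + 71) = -98*(-2*(1 - 2)/(4 - 2) + 71) = -98*(-2*(-1)/2 + 71) = -98*(-2*½*(-1) + 71) = -98*(1 + 71) = -98*72 = -7056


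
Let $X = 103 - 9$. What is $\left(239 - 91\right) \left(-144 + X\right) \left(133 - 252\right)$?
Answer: $880600$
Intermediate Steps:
$X = 94$ ($X = 103 - 9 = 94$)
$\left(239 - 91\right) \left(-144 + X\right) \left(133 - 252\right) = \left(239 - 91\right) \left(-144 + 94\right) \left(133 - 252\right) = 148 \left(-50\right) \left(-119\right) = \left(-7400\right) \left(-119\right) = 880600$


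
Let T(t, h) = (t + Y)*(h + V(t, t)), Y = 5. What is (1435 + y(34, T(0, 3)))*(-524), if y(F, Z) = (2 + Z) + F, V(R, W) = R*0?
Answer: -778664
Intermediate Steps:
V(R, W) = 0
T(t, h) = h*(5 + t) (T(t, h) = (t + 5)*(h + 0) = (5 + t)*h = h*(5 + t))
y(F, Z) = 2 + F + Z
(1435 + y(34, T(0, 3)))*(-524) = (1435 + (2 + 34 + 3*(5 + 0)))*(-524) = (1435 + (2 + 34 + 3*5))*(-524) = (1435 + (2 + 34 + 15))*(-524) = (1435 + 51)*(-524) = 1486*(-524) = -778664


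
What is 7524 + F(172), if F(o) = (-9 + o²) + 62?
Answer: 37161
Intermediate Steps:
F(o) = 53 + o²
7524 + F(172) = 7524 + (53 + 172²) = 7524 + (53 + 29584) = 7524 + 29637 = 37161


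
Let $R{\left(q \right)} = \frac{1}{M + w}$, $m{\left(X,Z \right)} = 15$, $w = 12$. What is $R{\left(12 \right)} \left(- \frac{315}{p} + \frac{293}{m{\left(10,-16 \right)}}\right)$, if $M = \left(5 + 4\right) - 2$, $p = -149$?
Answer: $\frac{48382}{42465} \approx 1.1393$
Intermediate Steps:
$M = 7$ ($M = 9 - 2 = 7$)
$R{\left(q \right)} = \frac{1}{19}$ ($R{\left(q \right)} = \frac{1}{7 + 12} = \frac{1}{19}$)
$R{\left(12 \right)} \left(- \frac{315}{p} + \frac{293}{m{\left(10,-16 \right)}}\right) = \frac{- \frac{315}{-149} + \frac{293}{15}}{19} = \frac{\left(-315\right) \left(- \frac{1}{149}\right) + 293 \cdot \frac{1}{15}}{19} = \frac{\frac{315}{149} + \frac{293}{15}}{19} = \frac{1}{19} \cdot \frac{48382}{2235} = \frac{48382}{42465}$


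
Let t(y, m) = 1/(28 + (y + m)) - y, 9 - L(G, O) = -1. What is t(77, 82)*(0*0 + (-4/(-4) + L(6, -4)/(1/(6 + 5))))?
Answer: -1598178/187 ≈ -8546.4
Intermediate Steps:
L(G, O) = 10 (L(G, O) = 9 - 1*(-1) = 9 + 1 = 10)
t(y, m) = 1/(28 + m + y) - y (t(y, m) = 1/(28 + (m + y)) - y = 1/(28 + m + y) - y)
t(77, 82)*(0*0 + (-4/(-4) + L(6, -4)/(1/(6 + 5)))) = ((1 - 1*77² - 28*77 - 1*82*77)/(28 + 82 + 77))*(0*0 + (-4/(-4) + 10/(1/(6 + 5)))) = ((1 - 1*5929 - 2156 - 6314)/187)*(0 + (-4*(-¼) + 10/(1/11))) = ((1 - 5929 - 2156 - 6314)/187)*(0 + (1 + 10/(1/11))) = ((1/187)*(-14398))*(0 + (1 + 10*11)) = -14398*(0 + (1 + 110))/187 = -14398*(0 + 111)/187 = -14398/187*111 = -1598178/187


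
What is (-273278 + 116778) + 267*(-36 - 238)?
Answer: -229658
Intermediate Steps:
(-273278 + 116778) + 267*(-36 - 238) = -156500 + 267*(-274) = -156500 - 73158 = -229658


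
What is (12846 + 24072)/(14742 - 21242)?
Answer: -18459/3250 ≈ -5.6797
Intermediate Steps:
(12846 + 24072)/(14742 - 21242) = 36918/(-6500) = 36918*(-1/6500) = -18459/3250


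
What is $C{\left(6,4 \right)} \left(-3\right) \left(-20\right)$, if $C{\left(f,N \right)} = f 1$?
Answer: $360$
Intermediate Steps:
$C{\left(f,N \right)} = f$
$C{\left(6,4 \right)} \left(-3\right) \left(-20\right) = 6 \left(-3\right) \left(-20\right) = \left(-18\right) \left(-20\right) = 360$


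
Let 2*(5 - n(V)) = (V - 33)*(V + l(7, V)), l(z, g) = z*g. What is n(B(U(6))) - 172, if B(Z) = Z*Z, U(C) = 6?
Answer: -599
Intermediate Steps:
l(z, g) = g*z
B(Z) = Z²
n(V) = 5 - 4*V*(-33 + V) (n(V) = 5 - (V - 33)*(V + V*7)/2 = 5 - (-33 + V)*(V + 7*V)/2 = 5 - (-33 + V)*8*V/2 = 5 - 4*V*(-33 + V))
n(B(U(6))) - 172 = (5 - 4*(6²)² + 132*6²) - 172 = (5 - 4*36² + 132*36) - 172 = (5 - 4*1296 + 4752) - 172 = (5 - 5184 + 4752) - 172 = -427 - 172 = -599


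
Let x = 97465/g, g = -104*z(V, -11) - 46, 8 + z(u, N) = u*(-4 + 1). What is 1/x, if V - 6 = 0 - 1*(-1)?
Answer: 594/19493 ≈ 0.030472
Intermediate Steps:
V = 7 (V = 6 + (0 - 1*(-1)) = 6 + (0 + 1) = 6 + 1 = 7)
z(u, N) = -8 - 3*u (z(u, N) = -8 + u*(-4 + 1) = -8 + u*(-3) = -8 - 3*u)
g = 2970 (g = -104*(-8 - 3*7) - 46 = -104*(-8 - 21) - 46 = -104*(-29) - 46 = 3016 - 46 = 2970)
x = 19493/594 (x = 97465/2970 = 97465*(1/2970) = 19493/594 ≈ 32.817)
1/x = 1/(19493/594) = 594/19493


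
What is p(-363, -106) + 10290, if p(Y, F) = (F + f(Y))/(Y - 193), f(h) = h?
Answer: 5721709/556 ≈ 10291.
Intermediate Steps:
p(Y, F) = (F + Y)/(-193 + Y) (p(Y, F) = (F + Y)/(Y - 193) = (F + Y)/(-193 + Y))
p(-363, -106) + 10290 = (-106 - 363)/(-193 - 363) + 10290 = -469/(-556) + 10290 = -1/556*(-469) + 10290 = 469/556 + 10290 = 5721709/556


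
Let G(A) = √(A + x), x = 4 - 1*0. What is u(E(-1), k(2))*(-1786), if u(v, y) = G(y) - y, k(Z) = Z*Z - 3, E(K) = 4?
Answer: 1786 - 1786*√5 ≈ -2207.6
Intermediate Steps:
x = 4 (x = 4 + 0 = 4)
k(Z) = -3 + Z² (k(Z) = Z² - 3 = -3 + Z²)
G(A) = √(4 + A) (G(A) = √(A + 4) = √(4 + A))
u(v, y) = √(4 + y) - y
u(E(-1), k(2))*(-1786) = (√(4 + (-3 + 2²)) - (-3 + 2²))*(-1786) = (√(4 + (-3 + 4)) - (-3 + 4))*(-1786) = (√(4 + 1) - 1*1)*(-1786) = (√5 - 1)*(-1786) = (-1 + √5)*(-1786) = 1786 - 1786*√5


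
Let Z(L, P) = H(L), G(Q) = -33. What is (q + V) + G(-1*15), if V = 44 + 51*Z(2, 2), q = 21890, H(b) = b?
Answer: 22003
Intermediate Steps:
Z(L, P) = L
V = 146 (V = 44 + 51*2 = 44 + 102 = 146)
(q + V) + G(-1*15) = (21890 + 146) - 33 = 22036 - 33 = 22003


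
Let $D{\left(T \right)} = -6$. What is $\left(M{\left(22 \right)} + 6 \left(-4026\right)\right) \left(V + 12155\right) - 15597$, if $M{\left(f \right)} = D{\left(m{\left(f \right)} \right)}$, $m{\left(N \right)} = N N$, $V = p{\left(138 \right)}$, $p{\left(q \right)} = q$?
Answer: $-297039063$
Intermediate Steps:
$V = 138$
$m{\left(N \right)} = N^{2}$
$M{\left(f \right)} = -6$
$\left(M{\left(22 \right)} + 6 \left(-4026\right)\right) \left(V + 12155\right) - 15597 = \left(-6 + 6 \left(-4026\right)\right) \left(138 + 12155\right) - 15597 = \left(-6 - 24156\right) 12293 - 15597 = \left(-24162\right) 12293 - 15597 = -297023466 - 15597 = -297039063$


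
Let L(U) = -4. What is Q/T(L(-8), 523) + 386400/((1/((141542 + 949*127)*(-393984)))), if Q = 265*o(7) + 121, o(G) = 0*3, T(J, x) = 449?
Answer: -17913113046291455879/449 ≈ -3.9896e+16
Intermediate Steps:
o(G) = 0
Q = 121 (Q = 265*0 + 121 = 0 + 121 = 121)
Q/T(L(-8), 523) + 386400/((1/((141542 + 949*127)*(-393984)))) = 121/449 + 386400/((1/((141542 + 949*127)*(-393984)))) = 121*(1/449) + 386400/((-1/393984/(141542 + 120523))) = 121/449 + 386400/((-1/393984/262065)) = 121/449 + 386400/(((1/262065)*(-1/393984))) = 121/449 + 386400/(-1/103249416960) = 121/449 + 386400*(-103249416960) = 121/449 - 39895574713344000 = -17913113046291455879/449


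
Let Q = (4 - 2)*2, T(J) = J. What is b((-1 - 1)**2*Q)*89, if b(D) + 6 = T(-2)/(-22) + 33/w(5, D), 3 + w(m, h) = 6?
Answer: 4984/11 ≈ 453.09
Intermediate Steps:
w(m, h) = 3 (w(m, h) = -3 + 6 = 3)
Q = 4 (Q = 2*2 = 4)
b(D) = 56/11 (b(D) = -6 + (-2/(-22) + 33/3) = -6 + (-2*(-1/22) + 33*(1/3)) = -6 + (1/11 + 11) = -6 + 122/11 = 56/11)
b((-1 - 1)**2*Q)*89 = (56/11)*89 = 4984/11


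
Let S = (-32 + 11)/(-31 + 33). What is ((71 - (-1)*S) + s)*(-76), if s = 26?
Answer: -6574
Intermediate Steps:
S = -21/2 ≈ -10.500
((71 - (-1)*S) + s)*(-76) = ((71 - (-1)*(-21)/2) + 26)*(-76) = ((71 - 1*21/2) + 26)*(-76) = ((71 - 21/2) + 26)*(-76) = (121/2 + 26)*(-76) = (173/2)*(-76) = -6574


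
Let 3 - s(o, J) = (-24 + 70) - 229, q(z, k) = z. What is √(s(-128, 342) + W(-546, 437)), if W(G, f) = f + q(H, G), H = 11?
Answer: √634 ≈ 25.179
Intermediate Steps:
s(o, J) = 186 (s(o, J) = 3 - ((-24 + 70) - 229) = 3 - (46 - 229) = 3 - 1*(-183) = 3 + 183 = 186)
W(G, f) = 11 + f (W(G, f) = f + 11 = 11 + f)
√(s(-128, 342) + W(-546, 437)) = √(186 + (11 + 437)) = √(186 + 448) = √634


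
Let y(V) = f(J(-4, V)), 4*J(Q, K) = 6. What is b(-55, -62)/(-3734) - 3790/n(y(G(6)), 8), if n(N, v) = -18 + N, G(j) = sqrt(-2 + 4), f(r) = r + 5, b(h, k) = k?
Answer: 14152573/42941 ≈ 329.58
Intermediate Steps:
J(Q, K) = 3/2 (J(Q, K) = (1/4)*6 = 3/2)
f(r) = 5 + r
G(j) = sqrt(2)
y(V) = 13/2 (y(V) = 5 + 3/2 = 13/2)
b(-55, -62)/(-3734) - 3790/n(y(G(6)), 8) = -62/(-3734) - 3790/(-18 + 13/2) = -62*(-1/3734) - 3790/(-23/2) = 31/1867 - 3790*(-2/23) = 31/1867 + 7580/23 = 14152573/42941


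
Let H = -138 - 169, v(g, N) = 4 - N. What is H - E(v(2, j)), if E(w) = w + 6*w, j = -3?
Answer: -356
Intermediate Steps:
E(w) = 7*w
H = -307
H - E(v(2, j)) = -307 - 7*(4 - 1*(-3)) = -307 - 7*(4 + 3) = -307 - 7*7 = -307 - 1*49 = -307 - 49 = -356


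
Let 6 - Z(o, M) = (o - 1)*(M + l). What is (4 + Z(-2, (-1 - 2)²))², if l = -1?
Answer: 1156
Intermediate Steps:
Z(o, M) = 6 - (-1 + M)*(-1 + o) (Z(o, M) = 6 - (o - 1)*(M - 1) = 6 - (-1 + o)*(-1 + M) = 6 - (-1 + M)*(-1 + o))
(4 + Z(-2, (-1 - 2)²))² = (4 + (5 + (-1 - 2)² - 2 - 1*(-1 - 2)²*(-2)))² = (4 + (5 + (-3)² - 2 - 1*(-3)²*(-2)))² = (4 + (5 + 9 - 2 - 1*9*(-2)))² = (4 + (5 + 9 - 2 + 18))² = (4 + 30)² = 34² = 1156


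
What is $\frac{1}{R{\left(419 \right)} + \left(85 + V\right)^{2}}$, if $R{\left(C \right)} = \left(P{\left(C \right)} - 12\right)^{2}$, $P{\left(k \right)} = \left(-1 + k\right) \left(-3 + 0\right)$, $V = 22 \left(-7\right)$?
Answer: $\frac{1}{1607517} \approx 6.2208 \cdot 10^{-7}$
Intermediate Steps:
$V = -154$
$P{\left(k \right)} = 3 - 3 k$ ($P{\left(k \right)} = \left(-1 + k\right) \left(-3\right) = 3 - 3 k$)
$R{\left(C \right)} = \left(-9 - 3 C\right)^{2}$ ($R{\left(C \right)} = \left(\left(3 - 3 C\right) - 12\right)^{2} = \left(-9 - 3 C\right)^{2}$)
$\frac{1}{R{\left(419 \right)} + \left(85 + V\right)^{2}} = \frac{1}{9 \left(3 + 419\right)^{2} + \left(85 - 154\right)^{2}} = \frac{1}{9 \cdot 422^{2} + \left(-69\right)^{2}} = \frac{1}{9 \cdot 178084 + 4761} = \frac{1}{1602756 + 4761} = \frac{1}{1607517}$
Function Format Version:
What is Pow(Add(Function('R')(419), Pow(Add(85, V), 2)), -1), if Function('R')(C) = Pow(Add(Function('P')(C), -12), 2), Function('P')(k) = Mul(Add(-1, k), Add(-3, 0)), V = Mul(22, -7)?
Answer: Rational(1, 1607517) ≈ 6.2208e-7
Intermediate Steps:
V = -154
Function('P')(k) = Add(3, Mul(-3, k)) (Function('P')(k) = Mul(Add(-1, k), -3) = Add(3, Mul(-3, k)))
Function('R')(C) = Pow(Add(-9, Mul(-3, C)), 2) (Function('R')(C) = Pow(Add(Add(3, Mul(-3, C)), -12), 2) = Pow(Add(-9, Mul(-3, C)), 2))
Pow(Add(Function('R')(419), Pow(Add(85, V), 2)), -1) = Pow(Add(Mul(9, Pow(Add(3, 419), 2)), Pow(Add(85, -154), 2)), -1) = Pow(Add(Mul(9, Pow(422, 2)), Pow(-69, 2)), -1) = Pow(Add(Mul(9, 178084), 4761), -1) = Pow(Add(1602756, 4761), -1) = Pow(1607517, -1) = Rational(1, 1607517)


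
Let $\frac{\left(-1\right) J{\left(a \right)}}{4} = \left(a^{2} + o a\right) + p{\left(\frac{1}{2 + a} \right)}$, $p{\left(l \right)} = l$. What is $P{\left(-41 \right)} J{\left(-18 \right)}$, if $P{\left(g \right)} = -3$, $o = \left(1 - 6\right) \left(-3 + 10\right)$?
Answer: $\frac{45789}{4} \approx 11447.0$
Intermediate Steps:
$o = -35$ ($o = \left(-5\right) 7 = -35$)
$J{\left(a \right)} = - 4 a^{2} - \frac{4}{2 + a} + 140 a$ ($J{\left(a \right)} = - 4 \left(\left(a^{2} - 35 a\right) + \frac{1}{2 + a}\right) = - 4 \left(a^{2} + \frac{1}{2 + a} - 35 a\right) = - 4 a^{2} - \frac{4}{2 + a} + 140 a$)
$P{\left(-41 \right)} J{\left(-18 \right)} = - 3 \frac{4 \left(-1 - 18 \left(2 - 18\right) \left(35 - -18\right)\right)}{2 - 18} = - 3 \frac{4 \left(-1 - - 288 \left(35 + 18\right)\right)}{-16} = - 3 \cdot 4 \left(- \frac{1}{16}\right) \left(-1 - \left(-288\right) 53\right) = - 3 \cdot 4 \left(- \frac{1}{16}\right) \left(-1 + 15264\right) = - 3 \cdot 4 \left(- \frac{1}{16}\right) 15263 = \left(-3\right) \left(- \frac{15263}{4}\right) = \frac{45789}{4}$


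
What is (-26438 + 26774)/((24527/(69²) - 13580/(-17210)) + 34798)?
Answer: 393296688/40738912549 ≈ 0.0096541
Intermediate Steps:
(-26438 + 26774)/((24527/(69²) - 13580/(-17210)) + 34798) = 336/((24527/4761 - 13580*(-1/17210)) + 34798) = 336/((24527*(1/4761) + 1358/1721) + 34798) = 336/((24527/4761 + 1358/1721) + 34798) = 336/(48676405/8193681 + 34798) = 336/(285172387843/8193681) = 336*(8193681/285172387843) = 393296688/40738912549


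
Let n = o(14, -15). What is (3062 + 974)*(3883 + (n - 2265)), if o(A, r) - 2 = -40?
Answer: 6376880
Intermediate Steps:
o(A, r) = -38 (o(A, r) = 2 - 40 = -38)
n = -38
(3062 + 974)*(3883 + (n - 2265)) = (3062 + 974)*(3883 + (-38 - 2265)) = 4036*(3883 - 2303) = 4036*1580 = 6376880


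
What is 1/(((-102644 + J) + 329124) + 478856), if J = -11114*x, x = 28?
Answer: 1/394144 ≈ 2.5371e-6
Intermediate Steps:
J = -311192 (J = -11114*28 = -311192)
1/(((-102644 + J) + 329124) + 478856) = 1/(((-102644 - 311192) + 329124) + 478856) = 1/((-413836 + 329124) + 478856) = 1/(-84712 + 478856) = 1/394144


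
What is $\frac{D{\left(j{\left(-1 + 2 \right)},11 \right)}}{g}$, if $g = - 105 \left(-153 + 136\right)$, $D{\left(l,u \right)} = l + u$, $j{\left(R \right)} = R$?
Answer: $\frac{4}{595} \approx 0.0067227$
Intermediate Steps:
$g = 1785$ ($g = \left(-105\right) \left(-17\right) = 1785$)
$\frac{D{\left(j{\left(-1 + 2 \right)},11 \right)}}{g} = \frac{\left(-1 + 2\right) + 11}{1785} = \left(1 + 11\right) \frac{1}{1785} = 12 \cdot \frac{1}{1785} = \frac{4}{595}$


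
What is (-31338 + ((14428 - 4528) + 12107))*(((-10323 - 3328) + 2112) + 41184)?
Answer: -276617495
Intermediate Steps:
(-31338 + ((14428 - 4528) + 12107))*(((-10323 - 3328) + 2112) + 41184) = (-31338 + (9900 + 12107))*((-13651 + 2112) + 41184) = (-31338 + 22007)*(-11539 + 41184) = -9331*29645 = -276617495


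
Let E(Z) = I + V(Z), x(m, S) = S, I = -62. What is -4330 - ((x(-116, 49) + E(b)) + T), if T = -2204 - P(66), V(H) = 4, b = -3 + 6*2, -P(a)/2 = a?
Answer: -2249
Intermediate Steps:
P(a) = -2*a
b = 9 (b = -3 + 12 = 9)
T = -2072 (T = -2204 - (-2)*66 = -2204 - 1*(-132) = -2204 + 132 = -2072)
E(Z) = -58 (E(Z) = -62 + 4 = -58)
-4330 - ((x(-116, 49) + E(b)) + T) = -4330 - ((49 - 58) - 2072) = -4330 - (-9 - 2072) = -4330 - 1*(-2081) = -4330 + 2081 = -2249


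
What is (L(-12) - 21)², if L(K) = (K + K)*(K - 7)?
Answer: 189225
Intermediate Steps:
L(K) = 2*K*(-7 + K) (L(K) = (2*K)*(-7 + K) = 2*K*(-7 + K))
(L(-12) - 21)² = (2*(-12)*(-7 - 12) - 21)² = (2*(-12)*(-19) - 21)² = (456 - 21)² = 435² = 189225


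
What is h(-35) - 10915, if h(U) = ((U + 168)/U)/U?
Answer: -1910106/175 ≈ -10915.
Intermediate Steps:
h(U) = (168 + U)/U² (h(U) = ((168 + U)/U)/U = (168 + U)/U²)
h(-35) - 10915 = (168 - 35)/(-35)² - 10915 = (1/1225)*133 - 10915 = 19/175 - 10915 = -1910106/175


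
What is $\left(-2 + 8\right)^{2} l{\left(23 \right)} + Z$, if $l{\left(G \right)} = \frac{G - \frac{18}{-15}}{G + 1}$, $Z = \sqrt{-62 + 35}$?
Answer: $\frac{363}{10} + 3 i \sqrt{3} \approx 36.3 + 5.1962 i$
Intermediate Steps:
$Z = 3 i \sqrt{3}$ ($Z = \sqrt{-27} = 3 i \sqrt{3} \approx 5.1962 i$)
$l{\left(G \right)} = \frac{\frac{6}{5} + G}{1 + G}$ ($l{\left(G \right)} = \frac{G - - \frac{6}{5}}{1 + G} = \frac{G + \frac{6}{5}}{1 + G} = \frac{\frac{6}{5} + G}{1 + G}$)
$\left(-2 + 8\right)^{2} l{\left(23 \right)} + Z = \left(-2 + 8\right)^{2} \frac{\frac{6}{5} + 23}{1 + 23} + 3 i \sqrt{3} = 6^{2} \cdot \frac{1}{24} \cdot \frac{121}{5} + 3 i \sqrt{3} = 36 \cdot \frac{1}{24} \cdot \frac{121}{5} + 3 i \sqrt{3} = 36 \cdot \frac{121}{120} + 3 i \sqrt{3} = \frac{363}{10} + 3 i \sqrt{3}$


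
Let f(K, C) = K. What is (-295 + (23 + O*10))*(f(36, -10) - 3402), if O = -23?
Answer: 1689732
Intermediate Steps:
(-295 + (23 + O*10))*(f(36, -10) - 3402) = (-295 + (23 - 23*10))*(36 - 3402) = (-295 + (23 - 230))*(-3366) = (-295 - 207)*(-3366) = -502*(-3366) = 1689732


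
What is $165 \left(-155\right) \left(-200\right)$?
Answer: $5115000$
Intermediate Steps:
$165 \left(-155\right) \left(-200\right) = \left(-25575\right) \left(-200\right) = 5115000$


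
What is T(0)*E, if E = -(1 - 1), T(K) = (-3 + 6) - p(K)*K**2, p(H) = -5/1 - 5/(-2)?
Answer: 0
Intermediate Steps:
p(H) = -5/2 (p(H) = -5*1 - 5*(-1/2) = -5 + 5/2 = -5/2)
T(K) = 3 + 5*K**2/2 (T(K) = (-3 + 6) - (-5)*K**2/2 = 3 + 5*K**2/2)
E = 0 (E = -1*0 = 0)
T(0)*E = (3 + (5/2)*0**2)*0 = (3 + (5/2)*0)*0 = (3 + 0)*0 = 3*0 = 0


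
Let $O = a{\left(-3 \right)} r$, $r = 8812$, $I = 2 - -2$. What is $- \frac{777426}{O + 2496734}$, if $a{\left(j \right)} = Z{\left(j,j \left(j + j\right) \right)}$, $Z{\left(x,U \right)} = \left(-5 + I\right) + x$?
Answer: $- \frac{388713}{1230743} \approx -0.31584$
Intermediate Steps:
$I = 4$ ($I = 2 + 2 = 4$)
$Z{\left(x,U \right)} = -1 + x$ ($Z{\left(x,U \right)} = \left(-5 + 4\right) + x = -1 + x$)
$a{\left(j \right)} = -1 + j$
$O = -35248$ ($O = \left(-1 - 3\right) 8812 = \left(-4\right) 8812 = -35248$)
$- \frac{777426}{O + 2496734} = - \frac{777426}{-35248 + 2496734} = - \frac{777426}{2461486} = \left(-777426\right) \frac{1}{2461486} = - \frac{388713}{1230743}$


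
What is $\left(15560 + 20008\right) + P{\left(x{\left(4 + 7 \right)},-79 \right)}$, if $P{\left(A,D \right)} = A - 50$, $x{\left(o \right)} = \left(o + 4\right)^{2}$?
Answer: $35743$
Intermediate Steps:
$x{\left(o \right)} = \left(4 + o\right)^{2}$
$P{\left(A,D \right)} = -50 + A$
$\left(15560 + 20008\right) + P{\left(x{\left(4 + 7 \right)},-79 \right)} = \left(15560 + 20008\right) - \left(50 - \left(4 + \left(4 + 7\right)\right)^{2}\right) = 35568 - \left(50 - \left(4 + 11\right)^{2}\right) = 35568 - \left(50 - 15^{2}\right) = 35568 + \left(-50 + 225\right) = 35568 + 175 = 35743$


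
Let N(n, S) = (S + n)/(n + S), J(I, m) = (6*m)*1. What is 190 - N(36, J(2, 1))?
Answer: 189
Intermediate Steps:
J(I, m) = 6*m
N(n, S) = 1 (N(n, S) = (S + n)/(S + n) = 1)
190 - N(36, J(2, 1)) = 190 - 1*1 = 190 - 1 = 189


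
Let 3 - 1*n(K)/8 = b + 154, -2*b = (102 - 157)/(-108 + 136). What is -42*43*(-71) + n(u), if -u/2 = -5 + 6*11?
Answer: 889071/7 ≈ 1.2701e+5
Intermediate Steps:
u = -122 (u = -2*(-5 + 6*11) = -2*(-5 + 66) = -2*61 = -122)
b = 55/56 (b = -(102 - 157)/(2*(-108 + 136)) = -(-55)/(2*28) = -½*(-55/28) = 55/56 ≈ 0.98214)
n(K) = -8511/7 (n(K) = 24 - 8*(55/56 + 154) = 24 - 8*8679/56 = 24 - 8679/7 = -8511/7)
-42*43*(-71) + n(u) = -42*43*(-71) - 8511/7 = -1806*(-71) - 8511/7 = 128226 - 8511/7 = 889071/7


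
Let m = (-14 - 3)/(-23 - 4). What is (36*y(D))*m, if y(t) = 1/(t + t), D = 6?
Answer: 17/9 ≈ 1.8889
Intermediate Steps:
m = 17/27 (m = -17/(-27) = -17*(-1/27) = 17/27 ≈ 0.62963)
y(t) = 1/(2*t)
(36*y(D))*m = (36*((½)/6))*(17/27) = (36*((½)*(⅙)))*(17/27) = (36*(1/12))*(17/27) = 3*(17/27) = 17/9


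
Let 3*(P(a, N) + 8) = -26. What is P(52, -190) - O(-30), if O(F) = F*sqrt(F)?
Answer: -50/3 + 30*I*sqrt(30) ≈ -16.667 + 164.32*I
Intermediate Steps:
P(a, N) = -50/3 (P(a, N) = -8 + (1/3)*(-26) = -8 - 26/3 = -50/3)
O(F) = F**(3/2)
P(52, -190) - O(-30) = -50/3 - (-30)**(3/2) = -50/3 - (-30)*I*sqrt(30) = -50/3 + 30*I*sqrt(30)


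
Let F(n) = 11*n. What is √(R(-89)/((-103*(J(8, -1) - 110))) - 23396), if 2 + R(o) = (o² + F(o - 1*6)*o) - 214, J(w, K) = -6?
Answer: I*√834671442926/5974 ≈ 152.93*I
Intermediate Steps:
R(o) = -216 + o² + o*(-66 + 11*o) (R(o) = -2 + ((o² + (11*(o - 1*6))*o) - 214) = -2 + ((o² + (11*(o - 6))*o) - 214) = -2 + ((o² + (11*(-6 + o))*o) - 214) = -2 + ((o² + (-66 + 11*o)*o) - 214) = -2 + ((o² + o*(-66 + 11*o)) - 214) = -2 + (-214 + o² + o*(-66 + 11*o)) = -216 + o² + o*(-66 + 11*o))
√(R(-89)/((-103*(J(8, -1) - 110))) - 23396) = √((-216 - 66*(-89) + 12*(-89)²)/((-103*(-6 - 110))) - 23396) = √((-216 + 5874 + 12*7921)/((-103*(-116))) - 23396) = √((-216 + 5874 + 95052)/11948 - 23396) = √(100710*(1/11948) - 23396) = √(50355/5974 - 23396) = √(-139717349/5974) = I*√834671442926/5974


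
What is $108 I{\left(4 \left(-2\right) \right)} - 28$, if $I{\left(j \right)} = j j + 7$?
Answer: $7640$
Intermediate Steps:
$I{\left(j \right)} = 7 + j^{2}$ ($I{\left(j \right)} = j^{2} + 7 = 7 + j^{2}$)
$108 I{\left(4 \left(-2\right) \right)} - 28 = 108 \left(7 + \left(4 \left(-2\right)\right)^{2}\right) - 28 = 108 \left(7 + \left(-8\right)^{2}\right) - 28 = 108 \left(7 + 64\right) - 28 = 108 \cdot 71 - 28 = 7668 - 28 = 7640$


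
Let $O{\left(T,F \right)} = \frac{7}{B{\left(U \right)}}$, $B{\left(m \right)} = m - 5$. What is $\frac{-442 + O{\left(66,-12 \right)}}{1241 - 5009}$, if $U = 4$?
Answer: $\frac{449}{3768} \approx 0.11916$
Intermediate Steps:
$B{\left(m \right)} = -5 + m$
$O{\left(T,F \right)} = -7$ ($O{\left(T,F \right)} = \frac{7}{-5 + 4} = \frac{7}{-1} = 7 \left(-1\right) = -7$)
$\frac{-442 + O{\left(66,-12 \right)}}{1241 - 5009} = \frac{-442 - 7}{1241 - 5009} = - \frac{449}{-3768} = \left(-449\right) \left(- \frac{1}{3768}\right) = \frac{449}{3768}$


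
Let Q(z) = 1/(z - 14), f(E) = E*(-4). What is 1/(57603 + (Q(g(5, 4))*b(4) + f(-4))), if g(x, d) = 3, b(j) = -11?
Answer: 1/57620 ≈ 1.7355e-5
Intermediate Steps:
f(E) = -4*E
Q(z) = 1/(-14 + z)
1/(57603 + (Q(g(5, 4))*b(4) + f(-4))) = 1/(57603 + (-11/(-14 + 3) - 4*(-4))) = 1/(57603 + (-11/(-11) + 16)) = 1/(57603 + (-1/11*(-11) + 16)) = 1/(57603 + (1 + 16)) = 1/(57603 + 17) = 1/57620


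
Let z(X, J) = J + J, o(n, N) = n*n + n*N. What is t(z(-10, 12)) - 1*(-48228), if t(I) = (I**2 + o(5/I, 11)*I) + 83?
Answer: 1174633/24 ≈ 48943.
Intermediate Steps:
o(n, N) = n**2 + N*n
z(X, J) = 2*J
t(I) = 138 + I**2 + 25/I (t(I) = (I**2 + ((5/I)*(11 + 5/I))*I) + 83 = (I**2 + (5*(11 + 5/I)/I)*I) + 83 = (I**2 + (55 + 25/I)) + 83 = (55 + I**2 + 25/I) + 83 = 138 + I**2 + 25/I)
t(z(-10, 12)) - 1*(-48228) = (138 + (2*12)**2 + 25/((2*12))) - 1*(-48228) = (138 + 24**2 + 25/24) + 48228 = (138 + 576 + 25*(1/24)) + 48228 = (138 + 576 + 25/24) + 48228 = 17161/24 + 48228 = 1174633/24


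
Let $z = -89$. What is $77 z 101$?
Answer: $-692153$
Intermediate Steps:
$77 z 101 = 77 \left(-89\right) 101 = \left(-6853\right) 101 = -692153$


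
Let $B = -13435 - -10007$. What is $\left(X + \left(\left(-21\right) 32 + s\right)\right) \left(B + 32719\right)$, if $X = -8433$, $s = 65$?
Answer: $-264790640$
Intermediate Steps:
$B = -3428$ ($B = -13435 + 10007 = -3428$)
$\left(X + \left(\left(-21\right) 32 + s\right)\right) \left(B + 32719\right) = \left(-8433 + \left(\left(-21\right) 32 + 65\right)\right) \left(-3428 + 32719\right) = \left(-8433 + \left(-672 + 65\right)\right) 29291 = \left(-8433 - 607\right) 29291 = \left(-9040\right) 29291 = -264790640$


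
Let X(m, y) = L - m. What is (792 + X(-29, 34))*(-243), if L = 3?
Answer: -200232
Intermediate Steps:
X(m, y) = 3 - m
(792 + X(-29, 34))*(-243) = (792 + (3 - 1*(-29)))*(-243) = (792 + (3 + 29))*(-243) = (792 + 32)*(-243) = 824*(-243) = -200232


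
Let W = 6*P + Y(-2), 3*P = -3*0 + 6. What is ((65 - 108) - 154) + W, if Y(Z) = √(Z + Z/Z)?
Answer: -185 + I ≈ -185.0 + 1.0*I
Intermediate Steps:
Y(Z) = √(1 + Z) (Y(Z) = √(Z + 1) = √(1 + Z))
P = 2 (P = (-3*0 + 6)/3 = (0 + 6)/3 = (⅓)*6 = 2)
W = 12 + I (W = 6*2 + √(1 - 2) = 12 + √(-1) = 12 + I ≈ 12.0 + 1.0*I)
((65 - 108) - 154) + W = ((65 - 108) - 154) + (12 + I) = (-43 - 154) + (12 + I) = -197 + (12 + I) = -185 + I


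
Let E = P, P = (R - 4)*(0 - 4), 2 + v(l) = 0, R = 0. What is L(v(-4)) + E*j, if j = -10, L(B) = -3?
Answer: -163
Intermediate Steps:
v(l) = -2 (v(l) = -2 + 0 = -2)
P = 16 (P = (0 - 4)*(0 - 4) = -4*(-4) = 16)
E = 16
L(v(-4)) + E*j = -3 + 16*(-10) = -3 - 160 = -163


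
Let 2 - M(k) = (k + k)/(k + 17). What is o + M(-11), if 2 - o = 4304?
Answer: -12889/3 ≈ -4296.3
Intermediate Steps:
o = -4302 (o = 2 - 1*4304 = 2 - 4304 = -4302)
M(k) = 2 - 2*k/(17 + k) (M(k) = 2 - (k + k)/(k + 17) = 2 - 2*k/(17 + k))
o + M(-11) = -4302 + 34/(17 - 11) = -4302 + 34/6 = -4302 + 34*(⅙) = -4302 + 17/3 = -12889/3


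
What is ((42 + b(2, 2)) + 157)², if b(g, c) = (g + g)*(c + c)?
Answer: 46225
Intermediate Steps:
b(g, c) = 4*c*g (b(g, c) = (2*g)*(2*c) = 4*c*g)
((42 + b(2, 2)) + 157)² = ((42 + 4*2*2) + 157)² = ((42 + 16) + 157)² = (58 + 157)² = 215² = 46225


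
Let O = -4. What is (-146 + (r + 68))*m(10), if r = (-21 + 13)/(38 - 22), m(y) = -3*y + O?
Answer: 2669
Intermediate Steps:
m(y) = -4 - 3*y (m(y) = -3*y - 4 = -4 - 3*y)
r = -½ (r = -8/16 = -8*1/16 = -½ ≈ -0.50000)
(-146 + (r + 68))*m(10) = (-146 + (-½ + 68))*(-4 - 3*10) = (-146 + 135/2)*(-4 - 30) = -157/2*(-34) = 2669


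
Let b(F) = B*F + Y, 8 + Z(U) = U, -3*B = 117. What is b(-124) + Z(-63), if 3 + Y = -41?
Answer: 4721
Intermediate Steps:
Y = -44 (Y = -3 - 41 = -44)
B = -39 (B = -⅓*117 = -39)
Z(U) = -8 + U
b(F) = -44 - 39*F (b(F) = -39*F - 44 = -44 - 39*F)
b(-124) + Z(-63) = (-44 - 39*(-124)) + (-8 - 63) = (-44 + 4836) - 71 = 4792 - 71 = 4721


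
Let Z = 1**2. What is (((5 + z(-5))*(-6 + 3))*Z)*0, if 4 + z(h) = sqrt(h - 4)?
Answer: 0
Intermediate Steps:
z(h) = -4 + sqrt(-4 + h) (z(h) = -4 + sqrt(h - 4) = -4 + sqrt(-4 + h))
Z = 1
(((5 + z(-5))*(-6 + 3))*Z)*0 = (((5 + (-4 + sqrt(-4 - 5)))*(-6 + 3))*1)*0 = (((5 + (-4 + sqrt(-9)))*(-3))*1)*0 = (((5 + (-4 + 3*I))*(-3))*1)*0 = (((1 + 3*I)*(-3))*1)*0 = ((-3 - 9*I)*1)*0 = (-3 - 9*I)*0 = 0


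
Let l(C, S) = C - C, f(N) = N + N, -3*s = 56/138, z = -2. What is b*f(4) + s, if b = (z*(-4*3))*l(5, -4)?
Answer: -28/207 ≈ -0.13527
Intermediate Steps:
s = -28/207 (s = -56/(3*138) = -1/3*28/69 = -28/207 ≈ -0.13527)
f(N) = 2*N
l(C, S) = 0
b = 0 (b = -(-8)*3*0 = -2*(-12)*0 = 24*0 = 0)
b*f(4) + s = 0*(2*4) - 28/207 = 0*8 - 28/207 = 0 - 28/207 = -28/207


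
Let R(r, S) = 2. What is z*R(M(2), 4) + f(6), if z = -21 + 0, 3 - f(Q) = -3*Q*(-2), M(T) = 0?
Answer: -75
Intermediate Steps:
f(Q) = 3 - 6*Q (f(Q) = 3 - (-3*Q)*(-2) = 3 - 6*Q)
z = -21
z*R(M(2), 4) + f(6) = -21*2 + (3 - 6*6) = -42 + (3 - 36) = -42 - 33 = -75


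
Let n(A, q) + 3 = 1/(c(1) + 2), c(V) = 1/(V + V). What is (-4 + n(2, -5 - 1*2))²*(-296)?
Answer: -322344/25 ≈ -12894.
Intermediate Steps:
c(V) = 1/(2*V)
n(A, q) = -13/5 (n(A, q) = -3 + 1/((½)/1 + 2) = -3 + 1/((½)*1 + 2) = -3 + 1/(½ + 2) = -3 + 1/(5/2) = -3 + ⅖ = -13/5)
(-4 + n(2, -5 - 1*2))²*(-296) = (-4 - 13/5)²*(-296) = (-33/5)²*(-296) = (1089/25)*(-296) = -322344/25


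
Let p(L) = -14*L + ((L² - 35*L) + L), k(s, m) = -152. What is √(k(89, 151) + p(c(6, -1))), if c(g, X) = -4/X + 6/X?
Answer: 2*I*√13 ≈ 7.2111*I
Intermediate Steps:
c(g, X) = 2/X
p(L) = L² - 48*L (p(L) = -14*L + (L² - 34*L) = L² - 48*L)
√(k(89, 151) + p(c(6, -1))) = √(-152 + (2/(-1))*(-48 + 2/(-1))) = √(-152 + (2*(-1))*(-48 + 2*(-1))) = √(-152 - 2*(-48 - 2)) = √(-152 - 2*(-50)) = √(-152 + 100) = √(-52) = 2*I*√13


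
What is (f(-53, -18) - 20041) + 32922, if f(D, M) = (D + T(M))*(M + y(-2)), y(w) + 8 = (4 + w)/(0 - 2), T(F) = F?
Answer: 14798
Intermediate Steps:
y(w) = -10 - w/2 (y(w) = -8 + (4 + w)/(0 - 2) = -8 + (4 + w)/(-2) = -8 + (4 + w)*(-½) = -8 + (-2 - w/2) = -10 - w/2)
f(D, M) = (-9 + M)*(D + M) (f(D, M) = (D + M)*(M + (-10 - ½*(-2))) = (D + M)*(M + (-10 + 1)) = (D + M)*(M - 9) = (D + M)*(-9 + M) = (-9 + M)*(D + M))
(f(-53, -18) - 20041) + 32922 = (((-18)² - 9*(-53) - 9*(-18) - 53*(-18)) - 20041) + 32922 = ((324 + 477 + 162 + 954) - 20041) + 32922 = (1917 - 20041) + 32922 = -18124 + 32922 = 14798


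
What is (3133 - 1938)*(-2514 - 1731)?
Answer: -5072775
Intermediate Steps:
(3133 - 1938)*(-2514 - 1731) = 1195*(-4245) = -5072775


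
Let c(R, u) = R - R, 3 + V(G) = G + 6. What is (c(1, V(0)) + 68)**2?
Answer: 4624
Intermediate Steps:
V(G) = 3 + G (V(G) = -3 + (G + 6) = -3 + (6 + G) = 3 + G)
c(R, u) = 0
(c(1, V(0)) + 68)**2 = (0 + 68)**2 = 68**2 = 4624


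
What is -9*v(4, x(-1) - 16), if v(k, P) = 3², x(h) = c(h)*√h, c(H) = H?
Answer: -81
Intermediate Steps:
x(h) = h^(3/2) (x(h) = h*√h = h^(3/2))
v(k, P) = 9
-9*v(4, x(-1) - 16) = -9*9 = -81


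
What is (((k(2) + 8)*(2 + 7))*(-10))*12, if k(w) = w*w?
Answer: -12960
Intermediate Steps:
k(w) = w**2
(((k(2) + 8)*(2 + 7))*(-10))*12 = (((2**2 + 8)*(2 + 7))*(-10))*12 = (((4 + 8)*9)*(-10))*12 = ((12*9)*(-10))*12 = (108*(-10))*12 = -1080*12 = -12960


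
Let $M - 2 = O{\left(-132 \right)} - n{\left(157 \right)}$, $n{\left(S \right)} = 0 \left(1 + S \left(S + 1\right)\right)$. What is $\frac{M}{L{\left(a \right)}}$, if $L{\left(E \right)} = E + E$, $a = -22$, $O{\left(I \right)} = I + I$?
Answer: $\frac{131}{22} \approx 5.9545$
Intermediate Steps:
$O{\left(I \right)} = 2 I$
$n{\left(S \right)} = 0$ ($n{\left(S \right)} = 0 \left(1 + S \left(1 + S\right)\right) = 0$)
$M = -262$ ($M = 2 + \left(2 \left(-132\right) - 0\right) = 2 + \left(-264 + 0\right) = 2 - 264 = -262$)
$L{\left(E \right)} = 2 E$
$\frac{M}{L{\left(a \right)}} = - \frac{262}{2 \left(-22\right)} = - \frac{262}{-44} = \left(-262\right) \left(- \frac{1}{44}\right) = \frac{131}{22}$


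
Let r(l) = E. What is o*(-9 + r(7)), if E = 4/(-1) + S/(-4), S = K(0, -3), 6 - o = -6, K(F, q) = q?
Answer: -147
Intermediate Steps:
o = 12 (o = 6 - 1*(-6) = 6 + 6 = 12)
S = -3
E = -13/4 (E = 4/(-1) - 3/(-4) = 4*(-1) - 3*(-¼) = -4 + ¾ = -13/4 ≈ -3.2500)
r(l) = -13/4
o*(-9 + r(7)) = 12*(-9 - 13/4) = 12*(-49/4) = -147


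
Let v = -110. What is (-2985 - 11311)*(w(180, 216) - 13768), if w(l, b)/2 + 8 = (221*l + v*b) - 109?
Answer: -257871248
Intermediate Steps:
w(l, b) = -234 - 220*b + 442*l (w(l, b) = -16 + 2*((221*l - 110*b) - 109) = -16 + 2*((-110*b + 221*l) - 109) = -16 + 2*(-109 - 110*b + 221*l) = -16 + (-218 - 220*b + 442*l) = -234 - 220*b + 442*l)
(-2985 - 11311)*(w(180, 216) - 13768) = (-2985 - 11311)*((-234 - 220*216 + 442*180) - 13768) = -14296*((-234 - 47520 + 79560) - 13768) = -14296*(31806 - 13768) = -14296*18038 = -257871248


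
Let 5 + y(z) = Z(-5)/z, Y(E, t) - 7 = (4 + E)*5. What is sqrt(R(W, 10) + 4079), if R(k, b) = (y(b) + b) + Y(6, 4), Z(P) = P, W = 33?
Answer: 91*sqrt(2)/2 ≈ 64.347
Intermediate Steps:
Y(E, t) = 27 + 5*E (Y(E, t) = 7 + (4 + E)*5 = 7 + (20 + 5*E) = 27 + 5*E)
y(z) = -5 - 5/z
R(k, b) = 52 + b - 5/b (R(k, b) = ((-5 - 5/b) + b) + (27 + 5*6) = (-5 + b - 5/b) + (27 + 30) = (-5 + b - 5/b) + 57 = 52 + b - 5/b)
sqrt(R(W, 10) + 4079) = sqrt((52 + 10 - 5/10) + 4079) = sqrt((52 + 10 - 5*1/10) + 4079) = sqrt((52 + 10 - 1/2) + 4079) = sqrt(123/2 + 4079) = sqrt(8281/2) = 91*sqrt(2)/2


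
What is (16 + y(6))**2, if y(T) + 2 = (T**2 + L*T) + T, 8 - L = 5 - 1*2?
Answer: 7396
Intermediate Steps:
L = 5 (L = 8 - (5 - 1*2) = 8 - (5 - 2) = 8 - 1*3 = 8 - 3 = 5)
y(T) = -2 + T**2 + 6*T (y(T) = -2 + ((T**2 + 5*T) + T) = -2 + (T**2 + 6*T) = -2 + T**2 + 6*T)
(16 + y(6))**2 = (16 + (-2 + 6**2 + 6*6))**2 = (16 + (-2 + 36 + 36))**2 = (16 + 70)**2 = 86**2 = 7396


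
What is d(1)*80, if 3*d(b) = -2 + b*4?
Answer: 160/3 ≈ 53.333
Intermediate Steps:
d(b) = -⅔ + 4*b/3 (d(b) = (-2 + b*4)/3 = (-2 + 4*b)/3 = -⅔ + 4*b/3)
d(1)*80 = (-⅔ + (4/3)*1)*80 = (-⅔ + 4/3)*80 = (⅔)*80 = 160/3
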